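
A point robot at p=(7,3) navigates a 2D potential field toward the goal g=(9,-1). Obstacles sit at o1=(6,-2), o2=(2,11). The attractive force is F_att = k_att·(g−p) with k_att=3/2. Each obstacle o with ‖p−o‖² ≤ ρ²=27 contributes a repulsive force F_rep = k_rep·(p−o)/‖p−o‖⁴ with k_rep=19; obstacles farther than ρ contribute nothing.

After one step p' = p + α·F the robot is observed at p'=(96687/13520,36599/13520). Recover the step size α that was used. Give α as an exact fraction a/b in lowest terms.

α = 1/20

F_att = 3/2·(g−p) = 3/2·(2,-4) = (3.0000,-6.0000)
o1: d²=26 ≤ ρ²=27; F_rep = 19·(1,5)/26² = (0.0281,0.1405)
o2: d²=89 > ρ²=27 → inactive
F = F_att + ΣF_rep = (3.0281,-5.8595)
Δp = p'−p = (0.1514,-0.2930); α = Δx/Fx = (2047/13520) / (2047/676) = 1/20
check: Δy/Fy = (-3961/13520) / (-3961/676) = 1/20 ✓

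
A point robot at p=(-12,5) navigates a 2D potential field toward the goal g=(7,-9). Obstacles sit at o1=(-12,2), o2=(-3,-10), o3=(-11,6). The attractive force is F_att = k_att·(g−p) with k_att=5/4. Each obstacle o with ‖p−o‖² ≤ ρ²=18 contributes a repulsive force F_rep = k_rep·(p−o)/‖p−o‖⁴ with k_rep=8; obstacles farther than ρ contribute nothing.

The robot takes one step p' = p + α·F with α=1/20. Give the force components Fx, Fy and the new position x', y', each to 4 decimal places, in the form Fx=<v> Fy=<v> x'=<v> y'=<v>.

Fx=21.7500 Fy=-19.2037 x'=-10.9125 y'=4.0398

F_att = 5/4·(g−p) = 5/4·(19,-14) = (23.7500,-17.5000)
o1: d²=9 ≤ ρ²=18; F_rep = 8·(0,3)/9² = (0.0000,0.2963)
o2: d²=306 > ρ²=18 → inactive
o3: d²=2 ≤ ρ²=18; F_rep = 8·(-1,-1)/2² = (-2.0000,-2.0000)
F = F_att + ΣF_rep = (21.7500,-19.2037)
p' = p + 1/20·F = (-10.9125,4.0398)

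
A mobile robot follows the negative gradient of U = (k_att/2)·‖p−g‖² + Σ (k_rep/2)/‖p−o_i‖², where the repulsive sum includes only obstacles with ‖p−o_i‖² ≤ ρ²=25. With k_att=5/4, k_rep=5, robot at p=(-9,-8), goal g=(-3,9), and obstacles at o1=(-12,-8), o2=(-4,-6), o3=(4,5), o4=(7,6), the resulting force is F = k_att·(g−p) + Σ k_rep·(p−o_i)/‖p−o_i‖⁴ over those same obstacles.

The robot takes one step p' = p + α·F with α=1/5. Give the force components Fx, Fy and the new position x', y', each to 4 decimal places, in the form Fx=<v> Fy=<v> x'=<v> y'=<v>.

Fx=7.6852 Fy=21.2500 x'=-7.4630 y'=-3.7500

F_att = 5/4·(g−p) = 5/4·(6,17) = (7.5000,21.2500)
o1: d²=9 ≤ ρ²=25; F_rep = 5·(3,0)/9² = (0.1852,0.0000)
o2: d²=29 > ρ²=25 → inactive
o3: d²=338 > ρ²=25 → inactive
o4: d²=452 > ρ²=25 → inactive
F = F_att + ΣF_rep = (7.6852,21.2500)
p' = p + 1/5·F = (-7.4630,-3.7500)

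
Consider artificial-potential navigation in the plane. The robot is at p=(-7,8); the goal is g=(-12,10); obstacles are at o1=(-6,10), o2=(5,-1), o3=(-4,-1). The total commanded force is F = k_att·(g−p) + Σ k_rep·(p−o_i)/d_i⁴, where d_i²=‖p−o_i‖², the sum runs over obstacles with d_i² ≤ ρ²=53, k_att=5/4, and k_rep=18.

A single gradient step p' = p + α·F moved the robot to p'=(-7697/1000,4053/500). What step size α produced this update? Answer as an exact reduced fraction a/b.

α = 1/10

F_att = 5/4·(g−p) = 5/4·(-5,2) = (-6.2500,2.5000)
o1: d²=5 ≤ ρ²=53; F_rep = 18·(-1,-2)/5² = (-0.7200,-1.4400)
o2: d²=225 > ρ²=53 → inactive
o3: d²=90 > ρ²=53 → inactive
F = F_att + ΣF_rep = (-6.9700,1.0600)
Δp = p'−p = (-0.6970,0.1060); α = Δx/Fx = (-697/1000) / (-697/100) = 1/10
check: Δy/Fy = (53/500) / (53/50) = 1/10 ✓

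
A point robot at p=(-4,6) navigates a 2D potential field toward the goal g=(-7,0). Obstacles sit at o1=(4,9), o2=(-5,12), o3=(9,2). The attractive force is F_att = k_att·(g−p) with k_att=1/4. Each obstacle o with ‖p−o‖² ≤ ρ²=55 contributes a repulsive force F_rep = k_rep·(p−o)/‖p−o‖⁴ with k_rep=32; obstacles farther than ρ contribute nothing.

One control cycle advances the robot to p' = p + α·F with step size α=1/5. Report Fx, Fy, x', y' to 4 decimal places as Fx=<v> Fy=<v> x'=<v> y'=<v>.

F_att = 1/4·(g−p) = 1/4·(-3,-6) = (-0.7500,-1.5000)
o1: d²=73 > ρ²=55 → inactive
o2: d²=37 ≤ ρ²=55; F_rep = 32·(1,-6)/37² = (0.0234,-0.1402)
o3: d²=185 > ρ²=55 → inactive
F = F_att + ΣF_rep = (-0.7266,-1.6402)
p' = p + 1/5·F = (-4.1453,5.6720)

Fx=-0.7266 Fy=-1.6402 x'=-4.1453 y'=5.6720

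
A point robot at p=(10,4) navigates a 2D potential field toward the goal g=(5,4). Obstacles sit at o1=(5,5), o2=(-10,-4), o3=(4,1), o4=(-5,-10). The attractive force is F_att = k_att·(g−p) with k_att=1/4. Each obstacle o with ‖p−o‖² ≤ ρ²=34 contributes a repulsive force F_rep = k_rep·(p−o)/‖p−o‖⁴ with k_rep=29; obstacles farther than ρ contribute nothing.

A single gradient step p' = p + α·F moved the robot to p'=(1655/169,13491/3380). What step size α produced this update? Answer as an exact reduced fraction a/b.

F_att = 1/4·(g−p) = 1/4·(-5,0) = (-1.2500,0.0000)
o1: d²=26 ≤ ρ²=34; F_rep = 29·(5,-1)/26² = (0.2145,-0.0429)
o2: d²=464 > ρ²=34 → inactive
o3: d²=45 > ρ²=34 → inactive
o4: d²=421 > ρ²=34 → inactive
F = F_att + ΣF_rep = (-1.0355,-0.0429)
Δp = p'−p = (-0.2071,-0.0086); α = Δx/Fx = (-35/169) / (-175/169) = 1/5
check: Δy/Fy = (-29/3380) / (-29/676) = 1/5 ✓

α = 1/5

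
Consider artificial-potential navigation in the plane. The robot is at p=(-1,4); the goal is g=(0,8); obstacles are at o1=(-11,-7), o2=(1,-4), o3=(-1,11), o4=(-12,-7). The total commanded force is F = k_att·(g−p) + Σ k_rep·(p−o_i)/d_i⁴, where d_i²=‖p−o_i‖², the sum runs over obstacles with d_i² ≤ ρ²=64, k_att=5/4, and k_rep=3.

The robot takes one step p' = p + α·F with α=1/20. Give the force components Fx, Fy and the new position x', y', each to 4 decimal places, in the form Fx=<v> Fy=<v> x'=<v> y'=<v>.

Fx=1.2500 Fy=4.9913 x'=-0.9375 y'=4.2496

F_att = 5/4·(g−p) = 5/4·(1,4) = (1.2500,5.0000)
o1: d²=221 > ρ²=64 → inactive
o2: d²=68 > ρ²=64 → inactive
o3: d²=49 ≤ ρ²=64; F_rep = 3·(0,-7)/49² = (0.0000,-0.0087)
o4: d²=242 > ρ²=64 → inactive
F = F_att + ΣF_rep = (1.2500,4.9913)
p' = p + 1/20·F = (-0.9375,4.2496)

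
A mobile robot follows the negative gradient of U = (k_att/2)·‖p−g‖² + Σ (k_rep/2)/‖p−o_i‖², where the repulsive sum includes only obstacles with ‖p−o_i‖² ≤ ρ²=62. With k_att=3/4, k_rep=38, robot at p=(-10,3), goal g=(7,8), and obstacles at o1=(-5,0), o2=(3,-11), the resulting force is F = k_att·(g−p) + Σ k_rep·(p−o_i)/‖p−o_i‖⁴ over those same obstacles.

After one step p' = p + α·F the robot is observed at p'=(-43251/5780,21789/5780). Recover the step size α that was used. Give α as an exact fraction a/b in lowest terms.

F_att = 3/4·(g−p) = 3/4·(17,5) = (12.7500,3.7500)
o1: d²=34 ≤ ρ²=62; F_rep = 38·(-5,3)/34² = (-0.1644,0.0986)
o2: d²=365 > ρ²=62 → inactive
F = F_att + ΣF_rep = (12.5856,3.8486)
Δp = p'−p = (2.5171,0.7697); α = Δx/Fx = (14549/5780) / (14549/1156) = 1/5
check: Δy/Fy = (4449/5780) / (4449/1156) = 1/5 ✓

α = 1/5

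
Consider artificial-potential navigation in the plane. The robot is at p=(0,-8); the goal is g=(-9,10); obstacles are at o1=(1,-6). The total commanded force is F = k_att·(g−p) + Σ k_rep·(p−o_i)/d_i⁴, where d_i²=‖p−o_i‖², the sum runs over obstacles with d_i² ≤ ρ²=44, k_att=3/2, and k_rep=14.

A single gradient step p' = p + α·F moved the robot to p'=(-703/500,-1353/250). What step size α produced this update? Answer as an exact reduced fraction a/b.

F_att = 3/2·(g−p) = 3/2·(-9,18) = (-13.5000,27.0000)
o1: d²=5 ≤ ρ²=44; F_rep = 14·(-1,-2)/5² = (-0.5600,-1.1200)
F = F_att + ΣF_rep = (-14.0600,25.8800)
Δp = p'−p = (-1.4060,2.5880); α = Δx/Fx = (-703/500) / (-703/50) = 1/10
check: Δy/Fy = (647/250) / (647/25) = 1/10 ✓

α = 1/10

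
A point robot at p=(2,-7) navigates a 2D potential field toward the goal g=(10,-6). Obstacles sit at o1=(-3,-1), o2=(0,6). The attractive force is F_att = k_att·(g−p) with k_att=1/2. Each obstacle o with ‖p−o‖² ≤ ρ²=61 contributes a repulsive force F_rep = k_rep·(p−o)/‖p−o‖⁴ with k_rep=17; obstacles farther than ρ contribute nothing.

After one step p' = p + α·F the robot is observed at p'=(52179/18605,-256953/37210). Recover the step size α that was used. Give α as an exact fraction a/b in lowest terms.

α = 1/5

F_att = 1/2·(g−p) = 1/2·(8,1) = (4.0000,0.5000)
o1: d²=61 ≤ ρ²=61; F_rep = 17·(5,-6)/61² = (0.0228,-0.0274)
o2: d²=173 > ρ²=61 → inactive
F = F_att + ΣF_rep = (4.0228,0.4726)
Δp = p'−p = (0.8046,0.0945); α = Δx/Fx = (14969/18605) / (14969/3721) = 1/5
check: Δy/Fy = (3517/37210) / (3517/7442) = 1/5 ✓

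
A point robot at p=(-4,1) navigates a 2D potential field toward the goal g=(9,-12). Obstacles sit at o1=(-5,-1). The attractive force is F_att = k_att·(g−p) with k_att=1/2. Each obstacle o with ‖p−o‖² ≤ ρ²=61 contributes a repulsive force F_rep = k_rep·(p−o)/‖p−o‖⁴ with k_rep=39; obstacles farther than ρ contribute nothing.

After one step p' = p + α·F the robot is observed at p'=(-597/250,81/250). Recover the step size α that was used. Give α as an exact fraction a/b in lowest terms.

α = 1/5

F_att = 1/2·(g−p) = 1/2·(13,-13) = (6.5000,-6.5000)
o1: d²=5 ≤ ρ²=61; F_rep = 39·(1,2)/5² = (1.5600,3.1200)
F = F_att + ΣF_rep = (8.0600,-3.3800)
Δp = p'−p = (1.6120,-0.6760); α = Δx/Fx = (403/250) / (403/50) = 1/5
check: Δy/Fy = (-169/250) / (-169/50) = 1/5 ✓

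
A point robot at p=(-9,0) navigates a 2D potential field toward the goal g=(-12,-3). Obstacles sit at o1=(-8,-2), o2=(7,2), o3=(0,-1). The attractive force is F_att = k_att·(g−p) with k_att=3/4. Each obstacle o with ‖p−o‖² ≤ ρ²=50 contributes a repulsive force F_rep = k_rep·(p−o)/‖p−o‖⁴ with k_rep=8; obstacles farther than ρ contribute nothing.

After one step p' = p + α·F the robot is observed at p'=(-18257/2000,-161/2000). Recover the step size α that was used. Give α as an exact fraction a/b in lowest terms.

F_att = 3/4·(g−p) = 3/4·(-3,-3) = (-2.2500,-2.2500)
o1: d²=5 ≤ ρ²=50; F_rep = 8·(-1,2)/5² = (-0.3200,0.6400)
o2: d²=260 > ρ²=50 → inactive
o3: d²=82 > ρ²=50 → inactive
F = F_att + ΣF_rep = (-2.5700,-1.6100)
Δp = p'−p = (-0.1285,-0.0805); α = Δx/Fx = (-257/2000) / (-257/100) = 1/20
check: Δy/Fy = (-161/2000) / (-161/100) = 1/20 ✓

α = 1/20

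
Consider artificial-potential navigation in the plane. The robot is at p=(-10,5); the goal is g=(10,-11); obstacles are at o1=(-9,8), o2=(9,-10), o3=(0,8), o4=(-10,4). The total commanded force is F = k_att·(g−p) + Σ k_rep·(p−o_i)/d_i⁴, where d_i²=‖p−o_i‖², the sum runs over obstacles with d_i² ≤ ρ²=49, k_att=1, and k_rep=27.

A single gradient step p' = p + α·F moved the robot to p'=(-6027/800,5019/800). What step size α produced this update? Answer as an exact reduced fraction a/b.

F_att = 1·(g−p) = 1·(20,-16) = (20.0000,-16.0000)
o1: d²=10 ≤ ρ²=49; F_rep = 27·(-1,-3)/10² = (-0.2700,-0.8100)
o2: d²=586 > ρ²=49 → inactive
o3: d²=109 > ρ²=49 → inactive
o4: d²=1 ≤ ρ²=49; F_rep = 27·(0,1)/1² = (0.0000,27.0000)
F = F_att + ΣF_rep = (19.7300,10.1900)
Δp = p'−p = (2.4663,1.2737); α = Δx/Fx = (1973/800) / (1973/100) = 1/8
check: Δy/Fy = (1019/800) / (1019/100) = 1/8 ✓

α = 1/8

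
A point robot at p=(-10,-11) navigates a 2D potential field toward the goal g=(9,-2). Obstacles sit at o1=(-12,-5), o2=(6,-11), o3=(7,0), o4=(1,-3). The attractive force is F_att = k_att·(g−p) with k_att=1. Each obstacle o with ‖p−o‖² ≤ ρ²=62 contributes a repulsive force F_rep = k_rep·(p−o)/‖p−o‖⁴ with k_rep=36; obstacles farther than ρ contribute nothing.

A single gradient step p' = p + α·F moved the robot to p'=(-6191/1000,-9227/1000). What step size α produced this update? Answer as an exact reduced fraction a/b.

F_att = 1·(g−p) = 1·(19,9) = (19.0000,9.0000)
o1: d²=40 ≤ ρ²=62; F_rep = 36·(2,-6)/40² = (0.0450,-0.1350)
o2: d²=256 > ρ²=62 → inactive
o3: d²=410 > ρ²=62 → inactive
o4: d²=185 > ρ²=62 → inactive
F = F_att + ΣF_rep = (19.0450,8.8650)
Δp = p'−p = (3.8090,1.7730); α = Δx/Fx = (3809/1000) / (3809/200) = 1/5
check: Δy/Fy = (1773/1000) / (1773/200) = 1/5 ✓

α = 1/5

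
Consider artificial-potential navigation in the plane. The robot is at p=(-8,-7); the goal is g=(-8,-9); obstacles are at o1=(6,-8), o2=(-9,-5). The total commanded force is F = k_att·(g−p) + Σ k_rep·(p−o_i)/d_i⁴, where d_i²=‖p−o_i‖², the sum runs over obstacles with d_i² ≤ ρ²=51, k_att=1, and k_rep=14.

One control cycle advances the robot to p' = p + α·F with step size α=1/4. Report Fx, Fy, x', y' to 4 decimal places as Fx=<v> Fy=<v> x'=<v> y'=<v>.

F_att = 1·(g−p) = 1·(0,-2) = (0.0000,-2.0000)
o1: d²=197 > ρ²=51 → inactive
o2: d²=5 ≤ ρ²=51; F_rep = 14·(1,-2)/5² = (0.5600,-1.1200)
F = F_att + ΣF_rep = (0.5600,-3.1200)
p' = p + 1/4·F = (-7.8600,-7.7800)

Fx=0.5600 Fy=-3.1200 x'=-7.8600 y'=-7.7800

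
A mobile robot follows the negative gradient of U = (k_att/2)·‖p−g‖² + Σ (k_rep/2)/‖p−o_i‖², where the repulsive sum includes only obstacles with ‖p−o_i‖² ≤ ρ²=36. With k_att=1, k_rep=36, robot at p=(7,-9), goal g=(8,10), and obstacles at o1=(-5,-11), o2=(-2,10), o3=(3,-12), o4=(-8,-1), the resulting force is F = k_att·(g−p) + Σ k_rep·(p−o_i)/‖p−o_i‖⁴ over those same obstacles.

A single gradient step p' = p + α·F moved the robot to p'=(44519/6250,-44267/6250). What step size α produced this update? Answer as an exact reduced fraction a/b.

F_att = 1·(g−p) = 1·(1,19) = (1.0000,19.0000)
o1: d²=148 > ρ²=36 → inactive
o2: d²=442 > ρ²=36 → inactive
o3: d²=25 ≤ ρ²=36; F_rep = 36·(4,3)/25² = (0.2304,0.1728)
o4: d²=289 > ρ²=36 → inactive
F = F_att + ΣF_rep = (1.2304,19.1728)
Δp = p'−p = (0.1230,1.9173); α = Δx/Fx = (769/6250) / (769/625) = 1/10
check: Δy/Fy = (11983/6250) / (11983/625) = 1/10 ✓

α = 1/10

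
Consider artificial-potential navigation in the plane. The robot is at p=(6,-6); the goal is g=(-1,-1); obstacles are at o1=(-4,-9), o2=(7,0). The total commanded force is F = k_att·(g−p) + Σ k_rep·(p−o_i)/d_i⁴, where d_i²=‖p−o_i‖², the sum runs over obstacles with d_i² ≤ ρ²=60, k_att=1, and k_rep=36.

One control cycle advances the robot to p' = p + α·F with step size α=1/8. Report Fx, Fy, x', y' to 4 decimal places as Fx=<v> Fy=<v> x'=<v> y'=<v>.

Fx=-7.0263 Fy=4.8422 x'=5.1217 y'=-5.3947

F_att = 1·(g−p) = 1·(-7,5) = (-7.0000,5.0000)
o1: d²=109 > ρ²=60 → inactive
o2: d²=37 ≤ ρ²=60; F_rep = 36·(-1,-6)/37² = (-0.0263,-0.1578)
F = F_att + ΣF_rep = (-7.0263,4.8422)
p' = p + 1/8·F = (5.1217,-5.3947)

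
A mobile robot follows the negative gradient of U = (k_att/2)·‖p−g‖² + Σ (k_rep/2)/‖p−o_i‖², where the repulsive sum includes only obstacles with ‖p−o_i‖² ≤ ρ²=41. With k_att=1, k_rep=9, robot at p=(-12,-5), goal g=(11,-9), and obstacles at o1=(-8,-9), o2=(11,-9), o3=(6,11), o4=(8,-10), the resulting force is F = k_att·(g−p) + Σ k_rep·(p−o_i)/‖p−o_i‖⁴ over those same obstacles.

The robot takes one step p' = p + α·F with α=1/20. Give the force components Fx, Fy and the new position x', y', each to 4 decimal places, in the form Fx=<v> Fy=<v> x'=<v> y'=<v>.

F_att = 1·(g−p) = 1·(23,-4) = (23.0000,-4.0000)
o1: d²=32 ≤ ρ²=41; F_rep = 9·(-4,4)/32² = (-0.0352,0.0352)
o2: d²=545 > ρ²=41 → inactive
o3: d²=580 > ρ²=41 → inactive
o4: d²=425 > ρ²=41 → inactive
F = F_att + ΣF_rep = (22.9648,-3.9648)
p' = p + 1/20·F = (-10.8518,-5.1982)

Fx=22.9648 Fy=-3.9648 x'=-10.8518 y'=-5.1982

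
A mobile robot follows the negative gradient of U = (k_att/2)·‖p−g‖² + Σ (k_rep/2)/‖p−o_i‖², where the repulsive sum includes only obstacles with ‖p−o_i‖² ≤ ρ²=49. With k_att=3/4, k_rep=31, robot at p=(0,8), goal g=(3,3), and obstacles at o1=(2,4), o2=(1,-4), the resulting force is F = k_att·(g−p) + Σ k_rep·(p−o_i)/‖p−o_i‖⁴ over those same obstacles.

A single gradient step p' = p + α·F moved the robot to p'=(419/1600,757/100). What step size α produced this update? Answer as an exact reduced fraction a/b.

α = 1/8

F_att = 3/4·(g−p) = 3/4·(3,-5) = (2.2500,-3.7500)
o1: d²=20 ≤ ρ²=49; F_rep = 31·(-2,4)/20² = (-0.1550,0.3100)
o2: d²=145 > ρ²=49 → inactive
F = F_att + ΣF_rep = (2.0950,-3.4400)
Δp = p'−p = (0.2619,-0.4300); α = Δx/Fx = (419/1600) / (419/200) = 1/8
check: Δy/Fy = (-43/100) / (-86/25) = 1/8 ✓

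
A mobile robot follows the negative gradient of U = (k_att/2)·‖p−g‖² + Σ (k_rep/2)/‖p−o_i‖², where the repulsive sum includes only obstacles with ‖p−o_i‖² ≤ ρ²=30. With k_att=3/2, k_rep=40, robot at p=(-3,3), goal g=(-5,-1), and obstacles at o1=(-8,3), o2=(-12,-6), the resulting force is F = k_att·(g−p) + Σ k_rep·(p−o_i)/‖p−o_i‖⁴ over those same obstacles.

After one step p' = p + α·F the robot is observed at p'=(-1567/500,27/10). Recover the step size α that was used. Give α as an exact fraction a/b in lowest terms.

α = 1/20

F_att = 3/2·(g−p) = 3/2·(-2,-4) = (-3.0000,-6.0000)
o1: d²=25 ≤ ρ²=30; F_rep = 40·(5,0)/25² = (0.3200,0.0000)
o2: d²=162 > ρ²=30 → inactive
F = F_att + ΣF_rep = (-2.6800,-6.0000)
Δp = p'−p = (-0.1340,-0.3000); α = Δx/Fx = (-67/500) / (-67/25) = 1/20
check: Δy/Fy = (-3/10) / (-6) = 1/20 ✓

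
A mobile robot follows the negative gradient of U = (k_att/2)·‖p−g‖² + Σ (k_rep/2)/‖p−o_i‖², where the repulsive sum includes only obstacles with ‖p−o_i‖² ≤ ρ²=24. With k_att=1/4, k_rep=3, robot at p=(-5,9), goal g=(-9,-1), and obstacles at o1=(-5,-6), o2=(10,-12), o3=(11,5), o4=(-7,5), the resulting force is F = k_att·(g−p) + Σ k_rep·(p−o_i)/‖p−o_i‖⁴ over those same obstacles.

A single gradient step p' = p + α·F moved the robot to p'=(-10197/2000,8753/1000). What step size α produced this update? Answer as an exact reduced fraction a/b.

α = 1/10

F_att = 1/4·(g−p) = 1/4·(-4,-10) = (-1.0000,-2.5000)
o1: d²=225 > ρ²=24 → inactive
o2: d²=666 > ρ²=24 → inactive
o3: d²=272 > ρ²=24 → inactive
o4: d²=20 ≤ ρ²=24; F_rep = 3·(2,4)/20² = (0.0150,0.0300)
F = F_att + ΣF_rep = (-0.9850,-2.4700)
Δp = p'−p = (-0.0985,-0.2470); α = Δx/Fx = (-197/2000) / (-197/200) = 1/10
check: Δy/Fy = (-247/1000) / (-247/100) = 1/10 ✓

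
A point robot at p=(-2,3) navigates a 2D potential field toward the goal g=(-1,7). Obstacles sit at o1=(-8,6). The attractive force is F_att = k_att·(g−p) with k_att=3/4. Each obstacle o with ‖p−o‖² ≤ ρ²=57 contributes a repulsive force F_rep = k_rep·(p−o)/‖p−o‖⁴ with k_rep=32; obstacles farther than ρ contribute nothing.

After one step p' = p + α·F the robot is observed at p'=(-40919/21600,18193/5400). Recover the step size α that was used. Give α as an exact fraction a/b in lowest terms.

F_att = 3/4·(g−p) = 3/4·(1,4) = (0.7500,3.0000)
o1: d²=45 ≤ ρ²=57; F_rep = 32·(6,-3)/45² = (0.0948,-0.0474)
F = F_att + ΣF_rep = (0.8448,2.9526)
Δp = p'−p = (0.1056,0.3691); α = Δx/Fx = (2281/21600) / (2281/2700) = 1/8
check: Δy/Fy = (1993/5400) / (1993/675) = 1/8 ✓

α = 1/8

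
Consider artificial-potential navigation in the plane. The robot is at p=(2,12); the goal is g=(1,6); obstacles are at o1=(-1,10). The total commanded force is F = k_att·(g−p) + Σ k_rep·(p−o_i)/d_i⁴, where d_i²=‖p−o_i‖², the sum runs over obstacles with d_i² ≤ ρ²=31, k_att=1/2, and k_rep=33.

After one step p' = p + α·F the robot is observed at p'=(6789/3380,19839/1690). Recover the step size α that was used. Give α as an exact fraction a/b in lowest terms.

F_att = 1/2·(g−p) = 1/2·(-1,-6) = (-0.5000,-3.0000)
o1: d²=13 ≤ ρ²=31; F_rep = 33·(3,2)/13² = (0.5858,0.3905)
F = F_att + ΣF_rep = (0.0858,-2.6095)
Δp = p'−p = (0.0086,-0.2609); α = Δx/Fx = (29/3380) / (29/338) = 1/10
check: Δy/Fy = (-441/1690) / (-441/169) = 1/10 ✓

α = 1/10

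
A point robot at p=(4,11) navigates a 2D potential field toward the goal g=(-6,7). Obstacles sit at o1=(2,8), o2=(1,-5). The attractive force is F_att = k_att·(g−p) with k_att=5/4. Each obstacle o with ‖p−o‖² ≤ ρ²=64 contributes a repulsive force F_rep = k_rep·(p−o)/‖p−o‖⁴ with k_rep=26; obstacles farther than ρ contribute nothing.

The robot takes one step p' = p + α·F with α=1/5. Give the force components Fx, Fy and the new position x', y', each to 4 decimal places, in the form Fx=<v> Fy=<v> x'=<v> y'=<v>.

F_att = 5/4·(g−p) = 5/4·(-10,-4) = (-12.5000,-5.0000)
o1: d²=13 ≤ ρ²=64; F_rep = 26·(2,3)/13² = (0.3077,0.4615)
o2: d²=265 > ρ²=64 → inactive
F = F_att + ΣF_rep = (-12.1923,-4.5385)
p' = p + 1/5·F = (1.5615,10.0923)

Fx=-12.1923 Fy=-4.5385 x'=1.5615 y'=10.0923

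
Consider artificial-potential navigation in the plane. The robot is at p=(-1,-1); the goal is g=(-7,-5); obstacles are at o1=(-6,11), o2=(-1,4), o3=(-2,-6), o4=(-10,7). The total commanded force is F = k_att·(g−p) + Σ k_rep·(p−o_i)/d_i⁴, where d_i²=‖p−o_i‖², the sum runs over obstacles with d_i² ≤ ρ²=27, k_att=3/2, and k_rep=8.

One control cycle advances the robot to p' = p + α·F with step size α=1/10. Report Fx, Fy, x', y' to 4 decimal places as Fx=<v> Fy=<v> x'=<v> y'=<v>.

Fx=-8.9882 Fy=-6.0048 x'=-1.8988 y'=-1.6005

F_att = 3/2·(g−p) = 3/2·(-6,-4) = (-9.0000,-6.0000)
o1: d²=169 > ρ²=27 → inactive
o2: d²=25 ≤ ρ²=27; F_rep = 8·(0,-5)/25² = (0.0000,-0.0640)
o3: d²=26 ≤ ρ²=27; F_rep = 8·(1,5)/26² = (0.0118,0.0592)
o4: d²=145 > ρ²=27 → inactive
F = F_att + ΣF_rep = (-8.9882,-6.0048)
p' = p + 1/10·F = (-1.8988,-1.6005)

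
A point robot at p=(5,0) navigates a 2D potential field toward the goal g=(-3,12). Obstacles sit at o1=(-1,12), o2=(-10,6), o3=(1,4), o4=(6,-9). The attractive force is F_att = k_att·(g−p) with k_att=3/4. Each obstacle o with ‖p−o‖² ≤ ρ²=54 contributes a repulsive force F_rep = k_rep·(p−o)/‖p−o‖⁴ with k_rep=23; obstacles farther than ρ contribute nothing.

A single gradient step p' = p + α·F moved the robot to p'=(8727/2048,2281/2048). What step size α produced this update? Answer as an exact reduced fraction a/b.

α = 1/8

F_att = 3/4·(g−p) = 3/4·(-8,12) = (-6.0000,9.0000)
o1: d²=180 > ρ²=54 → inactive
o2: d²=261 > ρ²=54 → inactive
o3: d²=32 ≤ ρ²=54; F_rep = 23·(4,-4)/32² = (0.0898,-0.0898)
o4: d²=82 > ρ²=54 → inactive
F = F_att + ΣF_rep = (-5.9102,8.9102)
Δp = p'−p = (-0.7388,1.1138); α = Δx/Fx = (-1513/2048) / (-1513/256) = 1/8
check: Δy/Fy = (2281/2048) / (2281/256) = 1/8 ✓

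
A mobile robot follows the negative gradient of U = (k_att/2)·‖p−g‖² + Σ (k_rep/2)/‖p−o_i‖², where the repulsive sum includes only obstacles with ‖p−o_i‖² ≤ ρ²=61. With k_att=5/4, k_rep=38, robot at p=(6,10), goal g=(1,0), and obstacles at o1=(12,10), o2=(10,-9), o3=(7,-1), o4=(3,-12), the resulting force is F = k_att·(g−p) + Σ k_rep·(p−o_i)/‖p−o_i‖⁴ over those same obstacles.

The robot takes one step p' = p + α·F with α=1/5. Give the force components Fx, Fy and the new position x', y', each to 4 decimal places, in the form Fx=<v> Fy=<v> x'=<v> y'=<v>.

Fx=-6.4259 Fy=-12.5000 x'=4.7148 y'=7.5000

F_att = 5/4·(g−p) = 5/4·(-5,-10) = (-6.2500,-12.5000)
o1: d²=36 ≤ ρ²=61; F_rep = 38·(-6,0)/36² = (-0.1759,0.0000)
o2: d²=377 > ρ²=61 → inactive
o3: d²=122 > ρ²=61 → inactive
o4: d²=493 > ρ²=61 → inactive
F = F_att + ΣF_rep = (-6.4259,-12.5000)
p' = p + 1/5·F = (4.7148,7.5000)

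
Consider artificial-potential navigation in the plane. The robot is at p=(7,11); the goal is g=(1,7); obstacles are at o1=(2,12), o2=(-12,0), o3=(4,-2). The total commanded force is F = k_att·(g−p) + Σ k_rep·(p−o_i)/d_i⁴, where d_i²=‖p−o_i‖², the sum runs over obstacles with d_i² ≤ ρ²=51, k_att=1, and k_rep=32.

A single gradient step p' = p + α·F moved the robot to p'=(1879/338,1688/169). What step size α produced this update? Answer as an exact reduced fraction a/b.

α = 1/4

F_att = 1·(g−p) = 1·(-6,-4) = (-6.0000,-4.0000)
o1: d²=26 ≤ ρ²=51; F_rep = 32·(5,-1)/26² = (0.2367,-0.0473)
o2: d²=482 > ρ²=51 → inactive
o3: d²=178 > ρ²=51 → inactive
F = F_att + ΣF_rep = (-5.7633,-4.0473)
Δp = p'−p = (-1.4408,-1.0118); α = Δx/Fx = (-487/338) / (-974/169) = 1/4
check: Δy/Fy = (-171/169) / (-684/169) = 1/4 ✓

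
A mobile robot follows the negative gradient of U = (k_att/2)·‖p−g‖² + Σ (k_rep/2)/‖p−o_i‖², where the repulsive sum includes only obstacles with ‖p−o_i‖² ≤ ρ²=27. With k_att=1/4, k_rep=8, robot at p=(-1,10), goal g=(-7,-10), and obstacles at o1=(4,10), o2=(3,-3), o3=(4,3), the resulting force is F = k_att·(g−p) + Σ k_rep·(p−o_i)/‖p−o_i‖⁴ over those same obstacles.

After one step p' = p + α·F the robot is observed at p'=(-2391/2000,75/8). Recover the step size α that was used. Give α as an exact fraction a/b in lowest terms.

F_att = 1/4·(g−p) = 1/4·(-6,-20) = (-1.5000,-5.0000)
o1: d²=25 ≤ ρ²=27; F_rep = 8·(-5,0)/25² = (-0.0640,0.0000)
o2: d²=185 > ρ²=27 → inactive
o3: d²=74 > ρ²=27 → inactive
F = F_att + ΣF_rep = (-1.5640,-5.0000)
Δp = p'−p = (-0.1955,-0.6250); α = Δx/Fx = (-391/2000) / (-391/250) = 1/8
check: Δy/Fy = (-5/8) / (-5) = 1/8 ✓

α = 1/8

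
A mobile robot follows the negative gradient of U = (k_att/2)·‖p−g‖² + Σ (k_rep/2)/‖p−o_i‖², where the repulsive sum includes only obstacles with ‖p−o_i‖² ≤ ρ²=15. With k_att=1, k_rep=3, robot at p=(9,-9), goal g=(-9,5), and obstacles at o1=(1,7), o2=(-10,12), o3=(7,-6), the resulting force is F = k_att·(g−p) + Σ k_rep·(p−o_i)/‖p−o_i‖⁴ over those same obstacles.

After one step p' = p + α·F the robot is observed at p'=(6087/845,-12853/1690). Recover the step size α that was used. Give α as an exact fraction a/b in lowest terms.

F_att = 1·(g−p) = 1·(-18,14) = (-18.0000,14.0000)
o1: d²=320 > ρ²=15 → inactive
o2: d²=802 > ρ²=15 → inactive
o3: d²=13 ≤ ρ²=15; F_rep = 3·(2,-3)/13² = (0.0355,-0.0533)
F = F_att + ΣF_rep = (-17.9645,13.9467)
Δp = p'−p = (-1.7964,1.3947); α = Δx/Fx = (-1518/845) / (-3036/169) = 1/10
check: Δy/Fy = (2357/1690) / (2357/169) = 1/10 ✓

α = 1/10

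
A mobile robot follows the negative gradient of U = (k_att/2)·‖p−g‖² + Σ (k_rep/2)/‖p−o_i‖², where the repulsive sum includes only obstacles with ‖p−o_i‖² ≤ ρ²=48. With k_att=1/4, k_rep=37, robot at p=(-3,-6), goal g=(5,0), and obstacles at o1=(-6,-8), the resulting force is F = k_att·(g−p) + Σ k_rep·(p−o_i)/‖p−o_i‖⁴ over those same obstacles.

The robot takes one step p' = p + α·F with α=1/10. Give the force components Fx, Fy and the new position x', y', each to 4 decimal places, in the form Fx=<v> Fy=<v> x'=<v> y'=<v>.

F_att = 1/4·(g−p) = 1/4·(8,6) = (2.0000,1.5000)
o1: d²=13 ≤ ρ²=48; F_rep = 37·(3,2)/13² = (0.6568,0.4379)
F = F_att + ΣF_rep = (2.6568,1.9379)
p' = p + 1/10·F = (-2.7343,-5.8062)

Fx=2.6568 Fy=1.9379 x'=-2.7343 y'=-5.8062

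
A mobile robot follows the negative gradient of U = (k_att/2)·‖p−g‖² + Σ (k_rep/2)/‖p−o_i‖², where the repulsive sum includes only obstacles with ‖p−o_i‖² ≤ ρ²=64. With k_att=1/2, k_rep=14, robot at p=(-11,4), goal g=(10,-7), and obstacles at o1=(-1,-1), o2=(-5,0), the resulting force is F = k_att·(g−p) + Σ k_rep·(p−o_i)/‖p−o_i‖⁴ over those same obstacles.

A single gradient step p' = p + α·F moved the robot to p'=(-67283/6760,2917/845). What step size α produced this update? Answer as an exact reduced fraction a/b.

α = 1/10

F_att = 1/2·(g−p) = 1/2·(21,-11) = (10.5000,-5.5000)
o1: d²=125 > ρ²=64 → inactive
o2: d²=52 ≤ ρ²=64; F_rep = 14·(-6,4)/52² = (-0.0311,0.0207)
F = F_att + ΣF_rep = (10.4689,-5.4793)
Δp = p'−p = (1.0469,-0.5479); α = Δx/Fx = (7077/6760) / (7077/676) = 1/10
check: Δy/Fy = (-463/845) / (-926/169) = 1/10 ✓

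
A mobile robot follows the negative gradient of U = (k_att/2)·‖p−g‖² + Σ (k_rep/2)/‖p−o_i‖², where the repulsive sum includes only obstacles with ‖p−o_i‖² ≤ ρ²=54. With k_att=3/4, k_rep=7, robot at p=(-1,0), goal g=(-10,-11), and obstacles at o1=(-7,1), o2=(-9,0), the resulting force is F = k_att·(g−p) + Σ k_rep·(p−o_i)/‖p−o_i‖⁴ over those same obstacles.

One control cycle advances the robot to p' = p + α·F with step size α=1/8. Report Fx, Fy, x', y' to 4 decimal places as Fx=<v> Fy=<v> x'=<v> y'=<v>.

F_att = 3/4·(g−p) = 3/4·(-9,-11) = (-6.7500,-8.2500)
o1: d²=37 ≤ ρ²=54; F_rep = 7·(6,-1)/37² = (0.0307,-0.0051)
o2: d²=64 > ρ²=54 → inactive
F = F_att + ΣF_rep = (-6.7193,-8.2551)
p' = p + 1/8·F = (-1.8399,-1.0319)

Fx=-6.7193 Fy=-8.2551 x'=-1.8399 y'=-1.0319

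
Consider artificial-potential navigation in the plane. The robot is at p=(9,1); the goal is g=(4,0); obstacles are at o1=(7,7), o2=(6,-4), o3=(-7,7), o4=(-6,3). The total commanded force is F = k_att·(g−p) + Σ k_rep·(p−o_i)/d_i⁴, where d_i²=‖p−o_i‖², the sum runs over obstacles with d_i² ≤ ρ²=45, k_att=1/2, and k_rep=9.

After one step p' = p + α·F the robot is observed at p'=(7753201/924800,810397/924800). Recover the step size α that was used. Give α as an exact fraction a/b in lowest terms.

α = 1/4

F_att = 1/2·(g−p) = 1/2·(-5,-1) = (-2.5000,-0.5000)
o1: d²=40 ≤ ρ²=45; F_rep = 9·(2,-6)/40² = (0.0112,-0.0338)
o2: d²=34 ≤ ρ²=45; F_rep = 9·(3,5)/34² = (0.0234,0.0389)
o3: d²=292 > ρ²=45 → inactive
o4: d²=229 > ρ²=45 → inactive
F = F_att + ΣF_rep = (-2.4654,-0.4948)
Δp = p'−p = (-0.6163,-0.1237); α = Δx/Fx = (-569999/924800) / (-569999/231200) = 1/4
check: Δy/Fy = (-114403/924800) / (-114403/231200) = 1/4 ✓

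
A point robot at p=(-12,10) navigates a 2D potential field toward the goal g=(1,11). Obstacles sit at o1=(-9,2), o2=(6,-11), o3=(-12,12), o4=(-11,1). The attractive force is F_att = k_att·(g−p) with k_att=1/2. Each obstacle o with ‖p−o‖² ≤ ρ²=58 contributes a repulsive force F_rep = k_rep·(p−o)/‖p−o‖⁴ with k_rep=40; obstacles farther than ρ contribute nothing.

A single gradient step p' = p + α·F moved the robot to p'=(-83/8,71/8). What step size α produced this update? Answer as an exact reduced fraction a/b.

α = 1/4

F_att = 1/2·(g−p) = 1/2·(13,1) = (6.5000,0.5000)
o1: d²=73 > ρ²=58 → inactive
o2: d²=765 > ρ²=58 → inactive
o3: d²=4 ≤ ρ²=58; F_rep = 40·(0,-2)/4² = (0.0000,-5.0000)
o4: d²=82 > ρ²=58 → inactive
F = F_att + ΣF_rep = (6.5000,-4.5000)
Δp = p'−p = (1.6250,-1.1250); α = Δx/Fx = (13/8) / (13/2) = 1/4
check: Δy/Fy = (-9/8) / (-9/2) = 1/4 ✓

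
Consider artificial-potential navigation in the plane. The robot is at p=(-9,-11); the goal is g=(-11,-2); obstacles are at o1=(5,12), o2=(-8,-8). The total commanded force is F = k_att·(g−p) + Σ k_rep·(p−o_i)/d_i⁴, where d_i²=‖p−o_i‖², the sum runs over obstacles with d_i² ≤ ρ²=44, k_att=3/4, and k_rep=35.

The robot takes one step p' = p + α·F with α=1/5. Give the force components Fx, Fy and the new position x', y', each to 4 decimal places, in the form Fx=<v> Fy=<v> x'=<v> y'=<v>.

Fx=-1.8500 Fy=5.7000 x'=-9.3700 y'=-9.8600

F_att = 3/4·(g−p) = 3/4·(-2,9) = (-1.5000,6.7500)
o1: d²=725 > ρ²=44 → inactive
o2: d²=10 ≤ ρ²=44; F_rep = 35·(-1,-3)/10² = (-0.3500,-1.0500)
F = F_att + ΣF_rep = (-1.8500,5.7000)
p' = p + 1/5·F = (-9.3700,-9.8600)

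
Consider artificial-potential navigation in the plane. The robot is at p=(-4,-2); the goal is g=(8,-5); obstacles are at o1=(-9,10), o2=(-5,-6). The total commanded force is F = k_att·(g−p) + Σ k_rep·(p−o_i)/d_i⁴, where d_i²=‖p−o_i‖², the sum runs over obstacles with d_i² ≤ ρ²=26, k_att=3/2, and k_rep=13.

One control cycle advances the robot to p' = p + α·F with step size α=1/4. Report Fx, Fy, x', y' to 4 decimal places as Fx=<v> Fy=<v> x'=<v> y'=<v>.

Fx=18.0450 Fy=-4.3201 x'=0.5112 y'=-3.0800

F_att = 3/2·(g−p) = 3/2·(12,-3) = (18.0000,-4.5000)
o1: d²=169 > ρ²=26 → inactive
o2: d²=17 ≤ ρ²=26; F_rep = 13·(1,4)/17² = (0.0450,0.1799)
F = F_att + ΣF_rep = (18.0450,-4.3201)
p' = p + 1/4·F = (0.5112,-3.0800)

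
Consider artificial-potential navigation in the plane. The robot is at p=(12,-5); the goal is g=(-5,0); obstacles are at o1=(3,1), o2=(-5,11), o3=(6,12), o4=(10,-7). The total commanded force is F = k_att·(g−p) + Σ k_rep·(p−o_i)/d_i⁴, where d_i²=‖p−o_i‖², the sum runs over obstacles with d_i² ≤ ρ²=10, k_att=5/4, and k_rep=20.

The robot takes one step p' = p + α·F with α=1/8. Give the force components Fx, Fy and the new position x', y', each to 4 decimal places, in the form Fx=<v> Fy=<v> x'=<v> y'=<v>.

Fx=-20.6250 Fy=6.8750 x'=9.4219 y'=-4.1406

F_att = 5/4·(g−p) = 5/4·(-17,5) = (-21.2500,6.2500)
o1: d²=117 > ρ²=10 → inactive
o2: d²=545 > ρ²=10 → inactive
o3: d²=325 > ρ²=10 → inactive
o4: d²=8 ≤ ρ²=10; F_rep = 20·(2,2)/8² = (0.6250,0.6250)
F = F_att + ΣF_rep = (-20.6250,6.8750)
p' = p + 1/8·F = (9.4219,-4.1406)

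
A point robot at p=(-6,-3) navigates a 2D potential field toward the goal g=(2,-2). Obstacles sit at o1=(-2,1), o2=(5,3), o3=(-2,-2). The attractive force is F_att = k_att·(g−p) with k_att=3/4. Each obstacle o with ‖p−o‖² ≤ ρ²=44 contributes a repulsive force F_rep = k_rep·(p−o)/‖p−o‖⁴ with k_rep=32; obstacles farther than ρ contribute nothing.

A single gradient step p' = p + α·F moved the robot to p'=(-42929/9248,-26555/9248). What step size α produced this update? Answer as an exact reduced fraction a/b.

F_att = 3/4·(g−p) = 3/4·(8,1) = (6.0000,0.7500)
o1: d²=32 ≤ ρ²=44; F_rep = 32·(-4,-4)/32² = (-0.1250,-0.1250)
o2: d²=157 > ρ²=44 → inactive
o3: d²=17 ≤ ρ²=44; F_rep = 32·(-4,-1)/17² = (-0.4429,-0.1107)
F = F_att + ΣF_rep = (5.4321,0.5143)
Δp = p'−p = (1.3580,0.1286); α = Δx/Fx = (12559/9248) / (12559/2312) = 1/4
check: Δy/Fy = (1189/9248) / (1189/2312) = 1/4 ✓

α = 1/4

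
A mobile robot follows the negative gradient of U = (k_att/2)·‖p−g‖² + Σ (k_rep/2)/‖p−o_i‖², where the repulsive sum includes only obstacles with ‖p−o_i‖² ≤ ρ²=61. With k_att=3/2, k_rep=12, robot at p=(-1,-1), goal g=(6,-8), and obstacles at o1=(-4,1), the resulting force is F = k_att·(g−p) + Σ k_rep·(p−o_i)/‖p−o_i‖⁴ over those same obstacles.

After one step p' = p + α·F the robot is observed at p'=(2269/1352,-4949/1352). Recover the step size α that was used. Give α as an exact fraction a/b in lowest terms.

α = 1/4

F_att = 3/2·(g−p) = 3/2·(7,-7) = (10.5000,-10.5000)
o1: d²=13 ≤ ρ²=61; F_rep = 12·(3,-2)/13² = (0.2130,-0.1420)
F = F_att + ΣF_rep = (10.7130,-10.6420)
Δp = p'−p = (2.6783,-2.6605); α = Δx/Fx = (3621/1352) / (3621/338) = 1/4
check: Δy/Fy = (-3597/1352) / (-3597/338) = 1/4 ✓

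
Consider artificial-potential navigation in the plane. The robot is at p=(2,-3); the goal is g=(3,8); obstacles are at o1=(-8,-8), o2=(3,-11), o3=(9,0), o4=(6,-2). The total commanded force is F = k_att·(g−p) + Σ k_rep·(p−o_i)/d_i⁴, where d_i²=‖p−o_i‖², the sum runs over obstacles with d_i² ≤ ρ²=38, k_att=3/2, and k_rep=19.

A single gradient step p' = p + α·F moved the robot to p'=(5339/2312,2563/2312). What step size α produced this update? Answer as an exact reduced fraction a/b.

F_att = 3/2·(g−p) = 3/2·(1,11) = (1.5000,16.5000)
o1: d²=125 > ρ²=38 → inactive
o2: d²=65 > ρ²=38 → inactive
o3: d²=58 > ρ²=38 → inactive
o4: d²=17 ≤ ρ²=38; F_rep = 19·(-4,-1)/17² = (-0.2630,-0.0657)
F = F_att + ΣF_rep = (1.2370,16.4343)
Δp = p'−p = (0.3093,4.1086); α = Δx/Fx = (715/2312) / (715/578) = 1/4
check: Δy/Fy = (9499/2312) / (9499/578) = 1/4 ✓

α = 1/4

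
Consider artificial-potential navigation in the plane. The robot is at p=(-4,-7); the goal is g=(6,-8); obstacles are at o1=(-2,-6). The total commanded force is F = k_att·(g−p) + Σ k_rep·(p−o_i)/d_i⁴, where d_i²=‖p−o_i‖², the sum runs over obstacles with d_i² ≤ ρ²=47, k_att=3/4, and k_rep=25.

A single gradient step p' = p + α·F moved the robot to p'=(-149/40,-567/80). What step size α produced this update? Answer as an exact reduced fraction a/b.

α = 1/20

F_att = 3/4·(g−p) = 3/4·(10,-1) = (7.5000,-0.7500)
o1: d²=5 ≤ ρ²=47; F_rep = 25·(-2,-1)/5² = (-2.0000,-1.0000)
F = F_att + ΣF_rep = (5.5000,-1.7500)
Δp = p'−p = (0.2750,-0.0875); α = Δx/Fx = (11/40) / (11/2) = 1/20
check: Δy/Fy = (-7/80) / (-7/4) = 1/20 ✓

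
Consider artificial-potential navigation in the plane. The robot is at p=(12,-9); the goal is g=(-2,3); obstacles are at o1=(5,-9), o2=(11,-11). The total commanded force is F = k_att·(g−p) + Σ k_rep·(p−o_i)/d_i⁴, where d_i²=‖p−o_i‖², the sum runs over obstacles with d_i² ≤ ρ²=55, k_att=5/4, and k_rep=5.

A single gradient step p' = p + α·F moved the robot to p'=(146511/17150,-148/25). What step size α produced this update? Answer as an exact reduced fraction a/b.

F_att = 5/4·(g−p) = 5/4·(-14,12) = (-17.5000,15.0000)
o1: d²=49 ≤ ρ²=55; F_rep = 5·(7,0)/49² = (0.0146,0.0000)
o2: d²=5 ≤ ρ²=55; F_rep = 5·(1,2)/5² = (0.2000,0.4000)
F = F_att + ΣF_rep = (-17.2854,15.4000)
Δp = p'−p = (-3.4571,3.0800); α = Δx/Fx = (-59289/17150) / (-59289/3430) = 1/5
check: Δy/Fy = (77/25) / (77/5) = 1/5 ✓

α = 1/5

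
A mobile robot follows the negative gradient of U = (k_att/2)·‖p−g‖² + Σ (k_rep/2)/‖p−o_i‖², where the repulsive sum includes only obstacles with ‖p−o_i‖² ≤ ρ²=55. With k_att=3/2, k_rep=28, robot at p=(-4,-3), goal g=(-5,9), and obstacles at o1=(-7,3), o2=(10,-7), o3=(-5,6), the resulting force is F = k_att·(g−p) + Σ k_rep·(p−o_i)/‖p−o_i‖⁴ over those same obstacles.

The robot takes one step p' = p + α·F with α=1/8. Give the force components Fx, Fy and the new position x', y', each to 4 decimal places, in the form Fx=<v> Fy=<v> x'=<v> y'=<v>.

Fx=-1.4585 Fy=17.9170 x'=-4.1823 y'=-0.7604

F_att = 3/2·(g−p) = 3/2·(-1,12) = (-1.5000,18.0000)
o1: d²=45 ≤ ρ²=55; F_rep = 28·(3,-6)/45² = (0.0415,-0.0830)
o2: d²=212 > ρ²=55 → inactive
o3: d²=82 > ρ²=55 → inactive
F = F_att + ΣF_rep = (-1.4585,17.9170)
p' = p + 1/8·F = (-4.1823,-0.7604)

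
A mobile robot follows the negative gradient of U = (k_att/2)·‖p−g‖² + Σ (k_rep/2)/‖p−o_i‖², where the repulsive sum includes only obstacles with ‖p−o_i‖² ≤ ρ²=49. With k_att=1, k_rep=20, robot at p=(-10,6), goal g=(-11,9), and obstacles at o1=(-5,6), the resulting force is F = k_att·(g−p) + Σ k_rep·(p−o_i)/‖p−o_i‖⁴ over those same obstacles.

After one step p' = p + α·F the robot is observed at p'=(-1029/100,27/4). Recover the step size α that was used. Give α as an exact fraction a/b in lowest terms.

α = 1/4

F_att = 1·(g−p) = 1·(-1,3) = (-1.0000,3.0000)
o1: d²=25 ≤ ρ²=49; F_rep = 20·(-5,0)/25² = (-0.1600,0.0000)
F = F_att + ΣF_rep = (-1.1600,3.0000)
Δp = p'−p = (-0.2900,0.7500); α = Δx/Fx = (-29/100) / (-29/25) = 1/4
check: Δy/Fy = (3/4) / (3) = 1/4 ✓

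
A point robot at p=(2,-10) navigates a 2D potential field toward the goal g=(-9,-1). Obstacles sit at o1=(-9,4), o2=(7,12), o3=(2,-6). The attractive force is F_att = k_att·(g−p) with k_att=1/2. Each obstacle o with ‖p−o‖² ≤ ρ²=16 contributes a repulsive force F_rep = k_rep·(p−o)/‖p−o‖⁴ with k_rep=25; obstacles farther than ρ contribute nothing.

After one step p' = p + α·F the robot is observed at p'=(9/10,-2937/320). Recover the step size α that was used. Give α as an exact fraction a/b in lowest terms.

F_att = 1/2·(g−p) = 1/2·(-11,9) = (-5.5000,4.5000)
o1: d²=317 > ρ²=16 → inactive
o2: d²=509 > ρ²=16 → inactive
o3: d²=16 ≤ ρ²=16; F_rep = 25·(0,-4)/16² = (0.0000,-0.3906)
F = F_att + ΣF_rep = (-5.5000,4.1094)
Δp = p'−p = (-1.1000,0.8219); α = Δx/Fx = (-11/10) / (-11/2) = 1/5
check: Δy/Fy = (263/320) / (263/64) = 1/5 ✓

α = 1/5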